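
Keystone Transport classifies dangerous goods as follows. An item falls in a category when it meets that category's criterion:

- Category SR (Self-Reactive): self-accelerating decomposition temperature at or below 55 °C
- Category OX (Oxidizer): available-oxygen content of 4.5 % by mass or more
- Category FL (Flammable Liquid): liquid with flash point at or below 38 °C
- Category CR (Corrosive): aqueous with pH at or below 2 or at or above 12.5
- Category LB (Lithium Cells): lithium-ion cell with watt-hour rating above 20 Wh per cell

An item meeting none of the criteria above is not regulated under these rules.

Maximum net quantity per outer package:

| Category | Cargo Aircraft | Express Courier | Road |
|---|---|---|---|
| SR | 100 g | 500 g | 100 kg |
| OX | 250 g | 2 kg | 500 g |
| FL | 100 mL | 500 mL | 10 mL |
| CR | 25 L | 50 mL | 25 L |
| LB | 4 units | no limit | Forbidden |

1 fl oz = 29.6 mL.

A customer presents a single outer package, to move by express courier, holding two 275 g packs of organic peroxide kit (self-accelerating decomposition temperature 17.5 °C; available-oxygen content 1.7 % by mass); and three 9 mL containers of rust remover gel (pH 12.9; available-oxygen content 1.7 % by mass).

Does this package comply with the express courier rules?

No

The organic peroxide kit has self-accelerating decomposition temperature 17.5 °C, which is ≤ 55 °C, so it is Category SR (Self-Reactive).
pH 12.9 meets the Category CR criterion (Corrosive), so the rust remover gel is Category CR.
Category SR quantity: two 275 g packs = 550 g.
550 g > 500 g (express courier limit, Category SR) — over the limit.
Category CR quantity: three 9 mL containers = 27 mL.
27 mL is within the express courier limit of 50 mL for Category CR.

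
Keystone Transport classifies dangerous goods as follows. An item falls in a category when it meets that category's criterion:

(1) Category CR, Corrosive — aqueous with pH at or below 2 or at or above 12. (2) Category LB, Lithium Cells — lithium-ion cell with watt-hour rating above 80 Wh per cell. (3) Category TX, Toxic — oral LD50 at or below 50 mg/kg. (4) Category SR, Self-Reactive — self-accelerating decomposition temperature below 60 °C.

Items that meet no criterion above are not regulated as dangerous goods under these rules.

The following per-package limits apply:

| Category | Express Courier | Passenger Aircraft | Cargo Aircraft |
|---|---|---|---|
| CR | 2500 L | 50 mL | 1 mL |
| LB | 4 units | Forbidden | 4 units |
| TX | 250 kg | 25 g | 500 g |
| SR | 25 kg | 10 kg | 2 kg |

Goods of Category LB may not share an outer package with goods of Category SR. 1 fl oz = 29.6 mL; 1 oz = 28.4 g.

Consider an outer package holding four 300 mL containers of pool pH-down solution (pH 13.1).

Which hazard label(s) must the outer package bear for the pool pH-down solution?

Category CR

The pool pH-down solution has pH 13.1, which is ≥ 12, so it is Category CR (Corrosive).
Only the Category CR label is required.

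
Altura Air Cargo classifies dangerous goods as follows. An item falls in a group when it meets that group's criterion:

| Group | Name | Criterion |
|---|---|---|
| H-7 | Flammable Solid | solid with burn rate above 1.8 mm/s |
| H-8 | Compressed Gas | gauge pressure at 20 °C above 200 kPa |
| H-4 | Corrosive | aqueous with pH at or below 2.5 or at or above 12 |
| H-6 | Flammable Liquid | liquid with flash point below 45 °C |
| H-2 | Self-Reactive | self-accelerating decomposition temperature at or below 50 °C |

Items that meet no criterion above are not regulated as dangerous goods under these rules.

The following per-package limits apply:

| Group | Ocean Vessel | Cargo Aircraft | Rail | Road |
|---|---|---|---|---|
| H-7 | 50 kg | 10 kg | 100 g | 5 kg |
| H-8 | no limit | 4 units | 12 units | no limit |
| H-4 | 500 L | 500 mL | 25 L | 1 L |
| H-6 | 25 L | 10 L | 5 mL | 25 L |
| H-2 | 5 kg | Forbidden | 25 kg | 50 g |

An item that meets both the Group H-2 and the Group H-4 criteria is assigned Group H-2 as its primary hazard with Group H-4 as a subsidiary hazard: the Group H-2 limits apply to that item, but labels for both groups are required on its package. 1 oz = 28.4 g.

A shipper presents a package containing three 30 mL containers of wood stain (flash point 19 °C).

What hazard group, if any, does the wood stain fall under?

Group H-6

Wood stain: flash point 19 °C < 45 °C → Group H-6 (Flammable Liquid).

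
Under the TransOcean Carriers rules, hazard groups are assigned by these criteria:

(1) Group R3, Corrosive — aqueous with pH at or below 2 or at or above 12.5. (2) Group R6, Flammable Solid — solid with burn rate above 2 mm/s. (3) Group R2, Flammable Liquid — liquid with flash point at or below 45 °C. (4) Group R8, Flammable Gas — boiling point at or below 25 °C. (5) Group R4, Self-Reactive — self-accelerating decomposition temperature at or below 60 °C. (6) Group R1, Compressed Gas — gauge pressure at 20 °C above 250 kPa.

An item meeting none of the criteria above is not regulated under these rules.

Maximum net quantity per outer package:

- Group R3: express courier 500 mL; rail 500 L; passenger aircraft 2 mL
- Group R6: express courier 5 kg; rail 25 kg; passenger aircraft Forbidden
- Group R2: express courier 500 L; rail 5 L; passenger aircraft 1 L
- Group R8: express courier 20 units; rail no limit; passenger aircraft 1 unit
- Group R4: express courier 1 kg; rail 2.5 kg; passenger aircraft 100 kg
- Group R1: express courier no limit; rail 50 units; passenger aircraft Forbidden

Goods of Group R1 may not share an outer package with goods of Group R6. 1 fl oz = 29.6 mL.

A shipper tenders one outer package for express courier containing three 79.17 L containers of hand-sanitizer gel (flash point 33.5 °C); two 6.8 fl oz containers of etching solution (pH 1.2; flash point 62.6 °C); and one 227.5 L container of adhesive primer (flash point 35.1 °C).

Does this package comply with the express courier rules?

Hand-sanitizer gel: flash point 33.5 °C ≤ 45 °C → Group R2 (Flammable Liquid).
With pH 1.2 (≤ 2), the etching solution falls in Group R3.
Adhesive primer: flash point 35.1 °C ≤ 45 °C → Group R2 (Flammable Liquid).
Total Group R2: (three 79.17 L containers = 237.51 L) + 227.5 L = 465.01 L.
465.01 L is within the express courier limit of 500 L for Group R2.
Group R3 quantity: two 6.8 fl oz containers = 402.56 mL.
402.56 mL is within the express courier limit of 500 mL for Group R3.
The segregation rule (Group R1 with Group R6) does not apply to Group R2 with Group R3.
Every hazard group is within its express courier limit and no segregation rule is violated.

Yes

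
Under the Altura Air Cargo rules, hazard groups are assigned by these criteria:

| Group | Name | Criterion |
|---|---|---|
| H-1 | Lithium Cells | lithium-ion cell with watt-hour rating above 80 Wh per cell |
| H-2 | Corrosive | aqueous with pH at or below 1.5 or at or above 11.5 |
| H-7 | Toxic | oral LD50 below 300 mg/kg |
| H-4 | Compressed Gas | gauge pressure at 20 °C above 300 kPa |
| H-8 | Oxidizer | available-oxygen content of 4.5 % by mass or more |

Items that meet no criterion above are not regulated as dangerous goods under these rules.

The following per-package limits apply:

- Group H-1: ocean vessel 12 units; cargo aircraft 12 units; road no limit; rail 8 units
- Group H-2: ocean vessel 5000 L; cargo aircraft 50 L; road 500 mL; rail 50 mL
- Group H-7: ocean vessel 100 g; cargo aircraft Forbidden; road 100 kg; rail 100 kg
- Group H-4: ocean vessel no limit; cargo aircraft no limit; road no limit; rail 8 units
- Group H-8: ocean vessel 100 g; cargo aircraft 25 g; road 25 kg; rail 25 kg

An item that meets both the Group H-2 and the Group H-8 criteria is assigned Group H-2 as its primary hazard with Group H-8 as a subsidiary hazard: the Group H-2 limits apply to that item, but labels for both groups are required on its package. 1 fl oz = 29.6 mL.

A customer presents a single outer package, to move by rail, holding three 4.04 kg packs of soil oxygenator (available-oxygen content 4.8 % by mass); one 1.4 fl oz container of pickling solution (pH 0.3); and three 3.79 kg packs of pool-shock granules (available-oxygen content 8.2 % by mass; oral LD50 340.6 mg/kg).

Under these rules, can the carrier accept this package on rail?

Soil oxygenator: available-oxygen content 4.8 % by mass ≥ 4.5 % by mass → Group H-8 (Oxidizer).
pH 0.3 meets the Group H-2 criterion (Corrosive), so the pickling solution is Group H-2.
Pool-shock granules: available-oxygen content 8.2 % by mass ≥ 4.5 % by mass → Group H-8 (Oxidizer).
Total Group H-8: (three 4.04 kg packs = 12.12 kg) + (three 3.79 kg packs = 11.37 kg) = 23.49 kg.
That is within the Group H-8 rail limit of 25 kg.
Group H-2 quantity: one 1.4 fl oz container = 41.44 mL.
41.44 mL ≤ 50 mL (rail limit, Group H-2) — within limit.
Every hazard group is within its rail limit and no segregation rule is violated.

Yes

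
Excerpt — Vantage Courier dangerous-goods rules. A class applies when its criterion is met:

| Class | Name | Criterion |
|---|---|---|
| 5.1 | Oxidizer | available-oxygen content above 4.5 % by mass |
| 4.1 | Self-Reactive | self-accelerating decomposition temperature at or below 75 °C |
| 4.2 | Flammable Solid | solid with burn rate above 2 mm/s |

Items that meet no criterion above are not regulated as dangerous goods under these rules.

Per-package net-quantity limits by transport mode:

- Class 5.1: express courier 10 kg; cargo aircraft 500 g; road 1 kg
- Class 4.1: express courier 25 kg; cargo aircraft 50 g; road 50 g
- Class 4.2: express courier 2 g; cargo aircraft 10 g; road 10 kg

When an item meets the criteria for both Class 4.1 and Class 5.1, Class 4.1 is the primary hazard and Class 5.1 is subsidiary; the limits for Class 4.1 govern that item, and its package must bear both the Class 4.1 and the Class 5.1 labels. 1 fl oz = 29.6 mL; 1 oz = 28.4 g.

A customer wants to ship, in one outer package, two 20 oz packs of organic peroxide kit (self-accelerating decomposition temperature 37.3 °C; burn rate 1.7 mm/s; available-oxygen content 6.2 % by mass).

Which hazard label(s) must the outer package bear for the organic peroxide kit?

Class 4.1 and 5.1

With self-accelerating decomposition temperature 37.3 °C (≤ 75 °C), the organic peroxide kit falls in Class 4.1.
Available-oxygen content 6.2 % by mass meets the Class 5.1 criterion (Oxidizer), so the organic peroxide kit is Class 5.1.
By the precedence rule Class 4.1 is primary and Class 5.1 is subsidiary, and that rule requires both labels on the package.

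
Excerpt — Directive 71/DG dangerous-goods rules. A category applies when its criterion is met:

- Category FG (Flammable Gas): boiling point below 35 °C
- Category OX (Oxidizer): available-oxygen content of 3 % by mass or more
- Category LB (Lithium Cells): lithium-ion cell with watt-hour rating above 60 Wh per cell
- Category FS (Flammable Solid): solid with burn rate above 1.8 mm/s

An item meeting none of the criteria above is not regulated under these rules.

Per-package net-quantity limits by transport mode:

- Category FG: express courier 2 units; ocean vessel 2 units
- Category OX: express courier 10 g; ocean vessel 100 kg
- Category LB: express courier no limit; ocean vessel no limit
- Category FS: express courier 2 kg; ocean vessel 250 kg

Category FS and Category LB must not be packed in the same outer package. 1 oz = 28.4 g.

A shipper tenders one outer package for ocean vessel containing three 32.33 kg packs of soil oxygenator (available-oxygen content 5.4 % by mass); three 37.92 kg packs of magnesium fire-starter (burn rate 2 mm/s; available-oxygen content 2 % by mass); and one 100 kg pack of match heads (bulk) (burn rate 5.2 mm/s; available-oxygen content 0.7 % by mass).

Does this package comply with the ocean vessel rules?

The soil oxygenator has available-oxygen content 5.4 % by mass, which is ≥ 3 % by mass, so it is Category OX (Oxidizer).
Burn rate 2 mm/s meets the Category FS criterion (Flammable Solid), so the magnesium fire-starter is Category FS.
With burn rate 5.2 mm/s (> 1.8 mm/s), the match heads (bulk) fall in Category FS.
Category FS net quantity: (three 37.92 kg packs = 113.76 kg) + 100 kg = 213.76 kg.
213.76 kg is within the ocean vessel limit of 250 kg for Category FS.
Category OX quantity: three 32.33 kg packs = 96.99 kg.
96.99 kg ≤ 100 kg (ocean vessel limit, Category OX) — within limit.
The segregation rule (Category FS with Category LB) does not apply to Category FS with Category OX.
Every hazard category is within its ocean vessel limit and no segregation rule is violated.

Yes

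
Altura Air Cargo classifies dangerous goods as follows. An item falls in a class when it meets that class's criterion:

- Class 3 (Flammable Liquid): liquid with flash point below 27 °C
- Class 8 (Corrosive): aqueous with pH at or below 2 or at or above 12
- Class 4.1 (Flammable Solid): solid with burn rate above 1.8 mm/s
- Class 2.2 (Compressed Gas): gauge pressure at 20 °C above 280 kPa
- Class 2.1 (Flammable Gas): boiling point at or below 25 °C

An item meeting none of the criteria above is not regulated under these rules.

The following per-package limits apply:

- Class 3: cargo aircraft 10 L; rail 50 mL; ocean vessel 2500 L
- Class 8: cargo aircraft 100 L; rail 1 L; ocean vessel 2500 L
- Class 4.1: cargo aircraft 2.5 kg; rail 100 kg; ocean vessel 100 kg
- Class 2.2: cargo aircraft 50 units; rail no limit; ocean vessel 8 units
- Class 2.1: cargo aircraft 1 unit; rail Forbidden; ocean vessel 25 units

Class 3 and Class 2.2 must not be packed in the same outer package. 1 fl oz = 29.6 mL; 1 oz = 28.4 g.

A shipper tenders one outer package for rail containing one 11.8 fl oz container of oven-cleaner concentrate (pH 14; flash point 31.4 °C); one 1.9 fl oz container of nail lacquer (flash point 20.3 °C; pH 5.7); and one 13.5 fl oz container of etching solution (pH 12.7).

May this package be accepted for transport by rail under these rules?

No

The oven-cleaner concentrate has pH 14, which is ≥ 12, so it is Class 8 (Corrosive).
The nail lacquer has flash point 20.3 °C, which is < 27 °C, so it is Class 3 (Flammable Liquid).
Etching solution: pH 12.7 ≥ 12 → Class 8 (Corrosive).
Total Class 8: (one 11.8 fl oz container = 349.28 mL) + (one 13.5 fl oz container = 399.6 mL) = 748.88 mL.
748.88 mL is within the rail limit of 1 L for Class 8.
Class 3 quantity: one 1.9 fl oz container = 56.24 mL.
56.24 mL exceeds the rail limit of 50 mL for Class 3.
The segregation rule (Class 3 with Class 2.2) does not apply to Class 8 with Class 3.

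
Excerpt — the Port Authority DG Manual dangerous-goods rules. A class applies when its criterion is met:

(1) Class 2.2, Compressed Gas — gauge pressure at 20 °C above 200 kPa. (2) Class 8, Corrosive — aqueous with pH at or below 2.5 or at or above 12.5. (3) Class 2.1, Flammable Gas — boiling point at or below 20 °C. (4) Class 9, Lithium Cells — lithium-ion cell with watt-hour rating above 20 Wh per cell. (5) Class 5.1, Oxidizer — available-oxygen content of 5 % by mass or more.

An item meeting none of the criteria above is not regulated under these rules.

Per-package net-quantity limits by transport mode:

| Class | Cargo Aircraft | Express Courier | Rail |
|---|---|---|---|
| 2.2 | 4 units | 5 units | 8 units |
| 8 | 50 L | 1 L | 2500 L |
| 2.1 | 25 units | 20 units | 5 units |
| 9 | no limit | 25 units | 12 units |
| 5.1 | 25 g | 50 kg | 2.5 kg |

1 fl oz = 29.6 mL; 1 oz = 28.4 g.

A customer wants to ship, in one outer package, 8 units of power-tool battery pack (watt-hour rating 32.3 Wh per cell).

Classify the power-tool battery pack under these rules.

Class 9

The power-tool battery pack has watt-hour rating 32.3 Wh per cell, which is > 20 Wh per cell, so it is Class 9 (Lithium Cells).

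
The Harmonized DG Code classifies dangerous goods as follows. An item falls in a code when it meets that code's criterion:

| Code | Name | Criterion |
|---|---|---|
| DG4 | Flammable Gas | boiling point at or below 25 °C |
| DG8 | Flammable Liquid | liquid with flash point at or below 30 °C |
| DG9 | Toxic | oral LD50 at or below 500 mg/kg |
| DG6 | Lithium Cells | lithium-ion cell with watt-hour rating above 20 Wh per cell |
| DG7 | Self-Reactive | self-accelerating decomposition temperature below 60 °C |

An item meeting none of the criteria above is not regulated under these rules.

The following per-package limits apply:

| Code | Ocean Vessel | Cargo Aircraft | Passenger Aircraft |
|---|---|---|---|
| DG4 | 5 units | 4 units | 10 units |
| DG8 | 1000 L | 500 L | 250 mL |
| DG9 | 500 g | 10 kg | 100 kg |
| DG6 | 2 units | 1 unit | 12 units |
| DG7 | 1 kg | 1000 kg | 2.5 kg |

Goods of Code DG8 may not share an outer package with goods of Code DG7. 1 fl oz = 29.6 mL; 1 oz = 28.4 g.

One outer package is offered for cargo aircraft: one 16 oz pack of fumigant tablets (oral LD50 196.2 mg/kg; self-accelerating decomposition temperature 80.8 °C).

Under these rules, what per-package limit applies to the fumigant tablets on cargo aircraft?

10 kg

With oral LD50 196.2 mg/kg (≤ 500 mg/kg), the fumigant tablets fall in Code DG9.
The cargo aircraft limit for Code DG9 is 10 kg.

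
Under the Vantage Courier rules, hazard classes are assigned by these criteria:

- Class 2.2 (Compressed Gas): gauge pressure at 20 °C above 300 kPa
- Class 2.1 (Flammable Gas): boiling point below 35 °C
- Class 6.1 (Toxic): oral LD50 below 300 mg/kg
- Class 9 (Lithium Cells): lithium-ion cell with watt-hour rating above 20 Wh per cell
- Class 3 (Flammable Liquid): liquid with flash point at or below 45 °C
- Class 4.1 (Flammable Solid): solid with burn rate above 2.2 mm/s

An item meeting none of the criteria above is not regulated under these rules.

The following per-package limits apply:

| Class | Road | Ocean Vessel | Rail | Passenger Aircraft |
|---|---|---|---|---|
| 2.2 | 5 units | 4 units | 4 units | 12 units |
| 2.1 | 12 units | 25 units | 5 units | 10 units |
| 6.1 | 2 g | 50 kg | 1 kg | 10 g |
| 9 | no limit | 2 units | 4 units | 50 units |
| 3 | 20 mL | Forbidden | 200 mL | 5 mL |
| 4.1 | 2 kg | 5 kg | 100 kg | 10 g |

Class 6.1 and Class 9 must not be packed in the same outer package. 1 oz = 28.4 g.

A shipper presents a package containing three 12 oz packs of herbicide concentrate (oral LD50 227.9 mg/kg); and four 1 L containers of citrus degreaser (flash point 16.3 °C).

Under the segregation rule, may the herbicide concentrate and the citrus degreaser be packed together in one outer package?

Yes

Herbicide concentrate: oral LD50 227.9 mg/kg < 300 mg/kg → Class 6.1 (Toxic).
Citrus degreaser: flash point 16.3 °C ≤ 45 °C → Class 3 (Flammable Liquid).
No segregation rule bars Class 6.1 with Class 3.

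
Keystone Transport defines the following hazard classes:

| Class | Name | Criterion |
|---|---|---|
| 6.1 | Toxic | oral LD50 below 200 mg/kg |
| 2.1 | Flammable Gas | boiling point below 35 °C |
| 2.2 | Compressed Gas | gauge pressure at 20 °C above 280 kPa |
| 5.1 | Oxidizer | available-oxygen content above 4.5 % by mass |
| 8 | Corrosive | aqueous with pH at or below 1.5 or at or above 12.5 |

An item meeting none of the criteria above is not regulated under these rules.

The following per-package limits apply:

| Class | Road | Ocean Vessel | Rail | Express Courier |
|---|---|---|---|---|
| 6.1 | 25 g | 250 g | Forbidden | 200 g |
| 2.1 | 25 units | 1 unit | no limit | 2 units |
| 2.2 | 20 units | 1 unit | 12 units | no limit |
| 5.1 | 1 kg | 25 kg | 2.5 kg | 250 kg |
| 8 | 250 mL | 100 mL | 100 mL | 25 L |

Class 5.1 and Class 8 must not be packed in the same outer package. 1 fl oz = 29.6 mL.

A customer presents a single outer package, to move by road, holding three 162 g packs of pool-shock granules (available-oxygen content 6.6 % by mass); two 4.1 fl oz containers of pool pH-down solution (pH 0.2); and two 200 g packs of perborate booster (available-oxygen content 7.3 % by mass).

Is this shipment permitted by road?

Pool-shock granules: available-oxygen content 6.6 % by mass > 4.5 % by mass → Class 5.1 (Oxidizer).
The pool pH-down solution has pH 0.2, which is ≤ 1.5, so it is Class 8 (Corrosive).
The perborate booster has available-oxygen content 7.3 % by mass, which is > 4.5 % by mass, so it is Class 5.1 (Oxidizer).
Total Class 5.1: (three 162 g packs = 486 g) + (two 200 g packs = 400 g) = 886 g.
That is within the Class 5.1 road limit of 1 kg.
Class 8 quantity: two 4.1 fl oz containers = 242.72 mL.
242.72 mL is within the road limit of 250 mL for Class 8.
Class 5.1 and Class 8 may not share an outer package.

No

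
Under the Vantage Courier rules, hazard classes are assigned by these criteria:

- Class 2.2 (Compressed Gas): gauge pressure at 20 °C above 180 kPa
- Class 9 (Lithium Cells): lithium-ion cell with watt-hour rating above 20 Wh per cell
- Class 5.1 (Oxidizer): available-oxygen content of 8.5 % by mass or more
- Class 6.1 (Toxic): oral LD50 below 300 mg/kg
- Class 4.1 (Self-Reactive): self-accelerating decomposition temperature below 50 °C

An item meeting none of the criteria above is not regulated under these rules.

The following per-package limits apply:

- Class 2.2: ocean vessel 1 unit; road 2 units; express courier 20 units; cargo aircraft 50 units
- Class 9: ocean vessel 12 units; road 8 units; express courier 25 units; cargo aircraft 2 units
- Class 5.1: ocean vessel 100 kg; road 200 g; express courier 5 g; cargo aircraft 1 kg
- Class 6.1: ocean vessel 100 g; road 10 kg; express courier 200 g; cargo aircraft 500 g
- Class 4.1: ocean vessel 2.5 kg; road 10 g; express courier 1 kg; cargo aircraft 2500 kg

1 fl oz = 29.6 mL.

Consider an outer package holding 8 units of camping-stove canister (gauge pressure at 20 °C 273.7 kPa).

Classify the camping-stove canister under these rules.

Class 2.2

With gauge pressure at 20 °C 273.7 kPa (> 180 kPa), the camping-stove canister falls in Class 2.2.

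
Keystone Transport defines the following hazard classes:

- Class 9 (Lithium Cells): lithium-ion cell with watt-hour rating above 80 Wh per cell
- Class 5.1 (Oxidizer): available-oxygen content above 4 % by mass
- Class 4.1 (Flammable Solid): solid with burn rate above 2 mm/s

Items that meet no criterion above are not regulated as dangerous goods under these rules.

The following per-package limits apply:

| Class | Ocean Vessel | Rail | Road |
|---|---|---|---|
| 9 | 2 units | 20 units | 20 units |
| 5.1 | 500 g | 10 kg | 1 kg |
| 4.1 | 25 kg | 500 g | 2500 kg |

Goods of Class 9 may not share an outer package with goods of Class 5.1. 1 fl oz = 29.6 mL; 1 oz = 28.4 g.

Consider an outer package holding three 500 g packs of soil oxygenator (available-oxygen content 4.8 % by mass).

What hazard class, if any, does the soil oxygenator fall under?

With available-oxygen content 4.8 % by mass (> 4 % by mass), the soil oxygenator falls in Class 5.1.

Class 5.1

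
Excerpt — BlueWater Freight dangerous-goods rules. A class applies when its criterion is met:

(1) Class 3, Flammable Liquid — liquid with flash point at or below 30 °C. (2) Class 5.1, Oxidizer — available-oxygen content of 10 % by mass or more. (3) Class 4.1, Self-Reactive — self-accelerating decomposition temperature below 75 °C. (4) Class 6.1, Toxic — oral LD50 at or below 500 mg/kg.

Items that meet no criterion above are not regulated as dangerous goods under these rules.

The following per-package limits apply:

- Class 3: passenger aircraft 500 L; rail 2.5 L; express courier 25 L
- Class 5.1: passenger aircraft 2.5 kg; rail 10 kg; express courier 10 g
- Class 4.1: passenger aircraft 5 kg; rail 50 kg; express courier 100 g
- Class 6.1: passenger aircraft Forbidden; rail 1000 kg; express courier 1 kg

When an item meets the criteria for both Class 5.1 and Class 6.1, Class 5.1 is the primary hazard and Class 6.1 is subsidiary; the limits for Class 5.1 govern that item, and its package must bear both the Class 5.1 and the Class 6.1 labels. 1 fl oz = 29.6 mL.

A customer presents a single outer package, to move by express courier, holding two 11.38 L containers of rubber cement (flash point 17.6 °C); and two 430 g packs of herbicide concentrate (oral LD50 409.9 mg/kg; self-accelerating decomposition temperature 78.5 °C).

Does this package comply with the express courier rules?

With flash point 17.6 °C (≤ 30 °C), the rubber cement falls in Class 3.
Oral LD50 409.9 mg/kg meets the Class 6.1 criterion (Toxic), so the herbicide concentrate is Class 6.1.
Class 3 quantity: two 11.38 L containers = 22.76 L.
22.76 L is within the express courier limit of 25 L for Class 3.
Class 6.1 quantity: two 430 g packs = 860 g.
860 g is within the express courier limit of 1 kg for Class 6.1.
Every hazard class is within its express courier limit and no segregation rule is violated.

Yes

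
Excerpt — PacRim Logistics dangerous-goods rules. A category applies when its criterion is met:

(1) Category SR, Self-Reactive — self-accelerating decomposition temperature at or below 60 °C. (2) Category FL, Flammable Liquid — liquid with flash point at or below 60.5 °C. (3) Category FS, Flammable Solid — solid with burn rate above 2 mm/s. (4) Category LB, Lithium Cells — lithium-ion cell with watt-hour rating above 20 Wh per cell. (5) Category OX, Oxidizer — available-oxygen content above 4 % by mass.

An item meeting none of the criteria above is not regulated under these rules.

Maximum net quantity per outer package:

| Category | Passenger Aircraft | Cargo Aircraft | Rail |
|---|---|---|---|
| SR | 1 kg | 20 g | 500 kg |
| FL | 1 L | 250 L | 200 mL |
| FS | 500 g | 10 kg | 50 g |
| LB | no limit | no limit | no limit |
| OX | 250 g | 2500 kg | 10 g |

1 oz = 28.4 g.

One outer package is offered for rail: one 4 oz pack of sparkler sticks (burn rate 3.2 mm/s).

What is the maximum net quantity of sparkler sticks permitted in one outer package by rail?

50 g

Sparkler sticks: burn rate 3.2 mm/s > 2 mm/s → Category FS (Flammable Solid).
The rail limit for Category FS is 50 g.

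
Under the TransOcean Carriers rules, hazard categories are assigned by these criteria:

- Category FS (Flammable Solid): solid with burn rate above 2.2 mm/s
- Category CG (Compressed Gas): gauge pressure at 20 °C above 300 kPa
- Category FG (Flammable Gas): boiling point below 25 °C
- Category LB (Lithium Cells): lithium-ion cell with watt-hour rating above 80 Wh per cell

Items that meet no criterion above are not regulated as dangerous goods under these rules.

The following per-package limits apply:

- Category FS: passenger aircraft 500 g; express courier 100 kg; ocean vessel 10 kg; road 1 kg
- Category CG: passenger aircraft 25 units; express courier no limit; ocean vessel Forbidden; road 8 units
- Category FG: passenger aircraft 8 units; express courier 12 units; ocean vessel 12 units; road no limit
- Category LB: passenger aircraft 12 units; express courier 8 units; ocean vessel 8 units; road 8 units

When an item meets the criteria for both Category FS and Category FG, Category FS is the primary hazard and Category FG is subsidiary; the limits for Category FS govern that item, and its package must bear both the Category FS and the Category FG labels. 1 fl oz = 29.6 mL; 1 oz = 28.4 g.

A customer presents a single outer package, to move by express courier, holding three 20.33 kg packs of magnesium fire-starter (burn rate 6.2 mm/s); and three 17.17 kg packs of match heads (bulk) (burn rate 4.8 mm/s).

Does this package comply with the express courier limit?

No

Magnesium fire-starter: burn rate 6.2 mm/s > 2.2 mm/s → Category FS (Flammable Solid).
Match heads (bulk): burn rate 4.8 mm/s > 2.2 mm/s → Category FS (Flammable Solid).
Total Category FS: (three 20.33 kg packs = 60.99 kg) + (three 17.17 kg packs = 51.51 kg) = 112.5 kg.
112.5 kg > 100 kg (express courier limit, Category FS) — over the limit.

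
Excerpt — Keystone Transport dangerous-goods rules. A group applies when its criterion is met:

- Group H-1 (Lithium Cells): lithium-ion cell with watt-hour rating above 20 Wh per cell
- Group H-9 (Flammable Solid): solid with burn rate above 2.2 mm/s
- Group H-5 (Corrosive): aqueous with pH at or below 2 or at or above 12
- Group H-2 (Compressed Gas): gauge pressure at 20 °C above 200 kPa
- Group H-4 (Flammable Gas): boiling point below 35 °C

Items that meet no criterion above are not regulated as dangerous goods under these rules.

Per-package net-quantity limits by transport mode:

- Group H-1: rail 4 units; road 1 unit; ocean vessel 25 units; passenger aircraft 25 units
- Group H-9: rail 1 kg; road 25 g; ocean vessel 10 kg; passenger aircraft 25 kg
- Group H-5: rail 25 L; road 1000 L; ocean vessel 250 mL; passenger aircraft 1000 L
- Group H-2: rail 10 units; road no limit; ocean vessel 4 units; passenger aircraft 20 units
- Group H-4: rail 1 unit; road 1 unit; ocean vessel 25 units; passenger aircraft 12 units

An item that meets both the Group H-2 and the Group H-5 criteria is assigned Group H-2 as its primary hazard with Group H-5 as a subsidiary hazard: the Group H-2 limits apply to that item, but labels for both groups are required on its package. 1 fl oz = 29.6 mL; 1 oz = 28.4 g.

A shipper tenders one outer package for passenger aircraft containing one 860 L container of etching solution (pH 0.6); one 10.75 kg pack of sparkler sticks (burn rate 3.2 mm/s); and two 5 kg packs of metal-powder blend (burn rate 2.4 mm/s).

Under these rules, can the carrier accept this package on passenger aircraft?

Yes

pH 0.6 meets the Group H-5 criterion (Corrosive), so the etching solution is Group H-5.
Sparkler sticks: burn rate 3.2 mm/s > 2.2 mm/s → Group H-9 (Flammable Solid).
The metal-powder blend has burn rate 2.4 mm/s, which is > 2.2 mm/s, so it is Group H-9 (Flammable Solid).
Total Group H-9: 10.75 kg + (two 5 kg packs = 10 kg) = 20.75 kg.
20.75 kg is within the passenger aircraft limit of 25 kg for Group H-9.
Group H-5 quantity: 860 L.
860 L ≤ 1000 L (passenger aircraft limit, Group H-5) — within limit.
Every hazard group is within its passenger aircraft limit and no segregation rule is violated.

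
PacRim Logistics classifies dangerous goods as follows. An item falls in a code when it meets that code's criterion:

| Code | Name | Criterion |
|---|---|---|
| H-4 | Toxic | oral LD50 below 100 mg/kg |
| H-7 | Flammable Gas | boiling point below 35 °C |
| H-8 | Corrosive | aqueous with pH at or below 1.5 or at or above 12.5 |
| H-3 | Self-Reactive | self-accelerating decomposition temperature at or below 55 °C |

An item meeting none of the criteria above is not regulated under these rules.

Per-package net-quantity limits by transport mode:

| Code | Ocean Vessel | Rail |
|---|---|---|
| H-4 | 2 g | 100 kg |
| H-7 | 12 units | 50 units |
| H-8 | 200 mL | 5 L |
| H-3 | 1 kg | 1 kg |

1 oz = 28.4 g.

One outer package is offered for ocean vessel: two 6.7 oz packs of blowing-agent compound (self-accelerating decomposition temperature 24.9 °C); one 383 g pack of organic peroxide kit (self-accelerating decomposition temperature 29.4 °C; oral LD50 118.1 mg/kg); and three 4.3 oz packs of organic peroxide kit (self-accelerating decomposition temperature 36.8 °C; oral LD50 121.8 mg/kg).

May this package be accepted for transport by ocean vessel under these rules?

No

With self-accelerating decomposition temperature 24.9 °C (≤ 55 °C), the blowing-agent compound falls in Code H-3.
With self-accelerating decomposition temperature 29.4 °C (≤ 55 °C), the organic peroxide kit falls in Code H-3.
The organic peroxide kit has self-accelerating decomposition temperature 36.8 °C, which is ≤ 55 °C, so it is Code H-3 (Self-Reactive).
Code H-3 net quantity: (two 6.7 oz packs = 380.56 g) + 383 g + (three 4.3 oz packs = 366.36 g) = 1129.92 g.
1129.92 g > 1 kg (ocean vessel limit, Code H-3) — over the limit.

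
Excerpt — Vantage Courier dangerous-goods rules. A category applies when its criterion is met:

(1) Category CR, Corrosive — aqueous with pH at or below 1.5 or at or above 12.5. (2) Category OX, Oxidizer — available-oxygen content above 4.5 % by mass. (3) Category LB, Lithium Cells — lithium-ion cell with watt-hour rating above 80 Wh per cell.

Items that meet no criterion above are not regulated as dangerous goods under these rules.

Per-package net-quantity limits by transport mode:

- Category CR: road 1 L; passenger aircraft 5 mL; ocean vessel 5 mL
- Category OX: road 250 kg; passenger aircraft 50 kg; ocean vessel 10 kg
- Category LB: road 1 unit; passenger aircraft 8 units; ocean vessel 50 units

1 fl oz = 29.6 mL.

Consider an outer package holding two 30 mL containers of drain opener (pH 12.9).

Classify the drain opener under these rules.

Category CR

The drain opener has pH 12.9, which is ≥ 12.5, so it is Category CR (Corrosive).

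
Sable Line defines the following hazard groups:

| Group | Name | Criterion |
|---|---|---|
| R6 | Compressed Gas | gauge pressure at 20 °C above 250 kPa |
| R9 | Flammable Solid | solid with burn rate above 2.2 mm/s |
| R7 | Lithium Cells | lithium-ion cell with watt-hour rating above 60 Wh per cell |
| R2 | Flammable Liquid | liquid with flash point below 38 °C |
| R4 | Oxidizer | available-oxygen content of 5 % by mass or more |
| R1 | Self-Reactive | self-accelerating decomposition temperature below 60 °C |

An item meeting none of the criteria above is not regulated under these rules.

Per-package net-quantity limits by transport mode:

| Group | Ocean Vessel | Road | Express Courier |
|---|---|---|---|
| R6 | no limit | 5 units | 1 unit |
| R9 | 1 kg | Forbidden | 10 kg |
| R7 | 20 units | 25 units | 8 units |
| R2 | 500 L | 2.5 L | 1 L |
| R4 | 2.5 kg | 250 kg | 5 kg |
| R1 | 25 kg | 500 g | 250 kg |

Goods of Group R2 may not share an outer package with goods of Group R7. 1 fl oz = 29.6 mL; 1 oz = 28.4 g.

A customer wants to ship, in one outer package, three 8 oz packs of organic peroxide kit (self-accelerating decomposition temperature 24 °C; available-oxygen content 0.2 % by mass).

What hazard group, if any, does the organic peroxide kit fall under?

Group R1

With self-accelerating decomposition temperature 24 °C (< 60 °C), the organic peroxide kit falls in Group R1.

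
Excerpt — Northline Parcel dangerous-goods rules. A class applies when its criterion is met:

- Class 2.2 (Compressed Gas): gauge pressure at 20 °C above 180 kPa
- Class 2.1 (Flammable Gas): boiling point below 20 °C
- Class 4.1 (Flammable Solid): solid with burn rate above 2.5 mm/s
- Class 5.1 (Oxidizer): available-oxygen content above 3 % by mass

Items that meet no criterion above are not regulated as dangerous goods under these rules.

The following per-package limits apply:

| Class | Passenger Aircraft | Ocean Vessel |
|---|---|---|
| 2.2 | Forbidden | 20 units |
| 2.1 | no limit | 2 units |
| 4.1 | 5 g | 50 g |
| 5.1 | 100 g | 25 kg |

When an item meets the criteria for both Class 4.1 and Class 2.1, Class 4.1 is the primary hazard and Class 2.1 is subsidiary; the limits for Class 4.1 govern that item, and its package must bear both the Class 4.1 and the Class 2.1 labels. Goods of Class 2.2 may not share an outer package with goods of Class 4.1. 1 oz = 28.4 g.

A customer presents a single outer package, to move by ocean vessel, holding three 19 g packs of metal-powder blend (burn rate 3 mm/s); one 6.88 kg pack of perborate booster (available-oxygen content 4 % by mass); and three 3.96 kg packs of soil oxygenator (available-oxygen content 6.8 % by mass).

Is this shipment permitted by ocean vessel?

No

With burn rate 3 mm/s (> 2.5 mm/s), the metal-powder blend falls in Class 4.1.
Perborate booster: available-oxygen content 4 % by mass > 3 % by mass → Class 5.1 (Oxidizer).
Available-oxygen content 6.8 % by mass meets the Class 5.1 criterion (Oxidizer), so the soil oxygenator is Class 5.1.
Class 5.1 net quantity: 6.88 kg + (three 3.96 kg packs = 11.88 kg) = 18.76 kg.
18.76 kg ≤ 25 kg (ocean vessel limit, Class 5.1) — within limit.
Class 4.1 quantity: three 19 g packs = 57 g.
That exceeds the Class 4.1 ocean vessel limit of 50 g.
The segregation rule (Class 2.2 with Class 4.1) does not apply to Class 5.1 with Class 4.1.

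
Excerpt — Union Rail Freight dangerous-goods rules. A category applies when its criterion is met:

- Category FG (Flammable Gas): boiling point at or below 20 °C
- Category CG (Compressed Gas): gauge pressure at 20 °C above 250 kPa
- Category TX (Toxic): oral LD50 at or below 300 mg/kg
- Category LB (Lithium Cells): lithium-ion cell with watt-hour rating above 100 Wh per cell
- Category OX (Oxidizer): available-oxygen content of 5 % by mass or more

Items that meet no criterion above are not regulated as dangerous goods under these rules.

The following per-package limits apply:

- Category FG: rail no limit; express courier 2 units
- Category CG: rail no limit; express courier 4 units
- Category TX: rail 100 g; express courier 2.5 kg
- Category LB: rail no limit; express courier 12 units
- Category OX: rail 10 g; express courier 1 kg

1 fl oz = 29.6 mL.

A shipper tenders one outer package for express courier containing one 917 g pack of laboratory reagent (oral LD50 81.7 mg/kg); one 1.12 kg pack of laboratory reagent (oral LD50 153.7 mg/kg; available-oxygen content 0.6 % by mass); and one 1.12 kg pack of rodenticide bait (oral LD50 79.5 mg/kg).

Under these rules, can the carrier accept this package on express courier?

No

Oral LD50 81.7 mg/kg meets the Category TX criterion (Toxic), so the laboratory reagent is Category TX.
Laboratory reagent: oral LD50 153.7 mg/kg ≤ 300 mg/kg → Category TX (Toxic).
Oral LD50 79.5 mg/kg meets the Category TX criterion (Toxic), so the rodenticide bait is Category TX.
Category TX net quantity: 917 g + 1.12 kg + 1.12 kg = 3.157 kg.
That exceeds the Category TX express courier limit of 2.5 kg.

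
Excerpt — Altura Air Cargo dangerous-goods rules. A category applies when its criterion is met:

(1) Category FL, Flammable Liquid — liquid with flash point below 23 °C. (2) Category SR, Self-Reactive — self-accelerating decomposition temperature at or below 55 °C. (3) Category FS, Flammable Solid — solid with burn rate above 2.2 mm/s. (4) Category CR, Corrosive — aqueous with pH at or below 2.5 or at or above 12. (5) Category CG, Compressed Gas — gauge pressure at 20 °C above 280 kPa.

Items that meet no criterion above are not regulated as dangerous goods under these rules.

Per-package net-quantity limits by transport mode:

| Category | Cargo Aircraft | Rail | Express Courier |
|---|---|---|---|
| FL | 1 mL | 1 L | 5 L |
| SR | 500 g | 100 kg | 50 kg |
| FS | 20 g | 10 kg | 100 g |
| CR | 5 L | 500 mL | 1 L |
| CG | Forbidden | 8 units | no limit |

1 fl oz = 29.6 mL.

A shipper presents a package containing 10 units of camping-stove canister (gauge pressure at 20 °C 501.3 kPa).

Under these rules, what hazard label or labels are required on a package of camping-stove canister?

Gauge pressure at 20 °C 501.3 kPa meets the Category CG criterion (Compressed Gas), so the camping-stove canister is Category CG.
Only the Category CG label is required.

Category CG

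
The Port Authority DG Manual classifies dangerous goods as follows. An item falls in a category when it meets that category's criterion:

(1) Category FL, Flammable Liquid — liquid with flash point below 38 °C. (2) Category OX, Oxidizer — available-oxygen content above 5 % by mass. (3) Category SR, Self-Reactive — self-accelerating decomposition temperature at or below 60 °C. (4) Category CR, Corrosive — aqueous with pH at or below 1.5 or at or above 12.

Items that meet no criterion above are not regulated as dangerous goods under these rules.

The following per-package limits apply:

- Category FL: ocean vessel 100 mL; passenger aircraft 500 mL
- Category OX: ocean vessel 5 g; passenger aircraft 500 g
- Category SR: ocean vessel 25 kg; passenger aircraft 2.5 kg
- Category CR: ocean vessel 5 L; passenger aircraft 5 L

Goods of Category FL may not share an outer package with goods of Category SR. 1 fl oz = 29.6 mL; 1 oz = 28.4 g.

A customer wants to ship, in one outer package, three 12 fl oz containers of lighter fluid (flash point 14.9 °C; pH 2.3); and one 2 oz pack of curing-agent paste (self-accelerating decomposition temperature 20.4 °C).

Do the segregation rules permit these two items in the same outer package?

The lighter fluid has flash point 14.9 °C, which is < 38 °C, so it is Category FL (Flammable Liquid).
Self-accelerating decomposition temperature 20.4 °C meets the Category SR criterion (Self-Reactive), so the curing-agent paste is Category SR.
Category FL and Category SR may not share an outer package.

No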